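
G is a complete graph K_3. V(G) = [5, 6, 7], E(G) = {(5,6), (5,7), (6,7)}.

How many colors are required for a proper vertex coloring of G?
Clique number ω(G) = 3 (lower bound: χ ≥ ω).
The clique on [5, 6, 7] has size 3, forcing χ ≥ 3, and the coloring below uses 3 colors, so χ(G) = 3.
A valid 3-coloring: color 1: [5]; color 2: [7]; color 3: [6].

χ(G) = 3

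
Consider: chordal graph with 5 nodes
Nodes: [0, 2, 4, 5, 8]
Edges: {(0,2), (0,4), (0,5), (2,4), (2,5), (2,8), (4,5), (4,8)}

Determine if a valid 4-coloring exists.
Yes, G is 4-colorable

A valid 4-coloring: color 1: [2]; color 2: [4]; color 3: [5, 8]; color 4: [0].
(χ(G) = 4 ≤ 4.)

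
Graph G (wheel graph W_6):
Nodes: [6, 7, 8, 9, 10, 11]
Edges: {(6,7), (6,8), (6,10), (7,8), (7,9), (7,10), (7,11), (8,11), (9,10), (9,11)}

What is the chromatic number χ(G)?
χ(G) = 4

Clique number ω(G) = 3 (lower bound: χ ≥ ω).
Odd cycle [8, 11, 9, 10, 6] needs 3 colors (χ ≥ 3).
Vertex 7 is adjacent to every vertex of [6, 8, 9, 10, 11], which already need 3 colors among themselves, so 7 needs a new color (χ ≥ 4).
The coloring below uses 4 colors, so χ(G) = 4.
A valid 4-coloring: color 1: [7]; color 2: [8, 10]; color 3: [6, 11]; color 4: [9].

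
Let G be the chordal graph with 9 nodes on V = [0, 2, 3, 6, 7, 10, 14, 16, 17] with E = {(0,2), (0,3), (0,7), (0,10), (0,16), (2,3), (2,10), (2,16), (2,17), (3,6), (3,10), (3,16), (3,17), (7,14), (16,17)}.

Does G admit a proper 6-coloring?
A valid 6-coloring: color 1: [3, 7]; color 2: [2, 6, 14]; color 3: [0, 17]; color 4: [10, 16].
(χ(G) = 4 ≤ 6.)

Yes, G is 6-colorable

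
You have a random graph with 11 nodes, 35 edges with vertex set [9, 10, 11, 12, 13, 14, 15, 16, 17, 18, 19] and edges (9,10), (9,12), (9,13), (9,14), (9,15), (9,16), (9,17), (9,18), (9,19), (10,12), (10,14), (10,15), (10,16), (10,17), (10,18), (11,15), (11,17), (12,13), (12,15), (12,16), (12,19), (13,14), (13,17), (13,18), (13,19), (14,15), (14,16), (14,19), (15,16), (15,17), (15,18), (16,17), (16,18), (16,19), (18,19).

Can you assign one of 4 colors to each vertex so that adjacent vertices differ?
No, G is not 4-colorable

The clique on vertices [9, 10, 15, 16, 17] has size 5 > 4, so it alone needs 5 colors.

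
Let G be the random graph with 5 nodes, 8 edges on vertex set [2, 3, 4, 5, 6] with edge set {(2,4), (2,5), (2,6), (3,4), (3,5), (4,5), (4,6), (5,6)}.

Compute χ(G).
Clique number ω(G) = 4 (lower bound: χ ≥ ω).
The clique on [2, 4, 5, 6] has size 4, forcing χ ≥ 4, and the coloring below uses 4 colors, so χ(G) = 4.
A valid 4-coloring: color 1: [4]; color 2: [5]; color 3: [2, 3]; color 4: [6].

χ(G) = 4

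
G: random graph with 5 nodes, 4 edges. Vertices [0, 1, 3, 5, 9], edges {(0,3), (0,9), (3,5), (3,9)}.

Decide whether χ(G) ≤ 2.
The clique on vertices [0, 3, 9] has size 3 > 2, so it alone needs 3 colors.

No, G is not 2-colorable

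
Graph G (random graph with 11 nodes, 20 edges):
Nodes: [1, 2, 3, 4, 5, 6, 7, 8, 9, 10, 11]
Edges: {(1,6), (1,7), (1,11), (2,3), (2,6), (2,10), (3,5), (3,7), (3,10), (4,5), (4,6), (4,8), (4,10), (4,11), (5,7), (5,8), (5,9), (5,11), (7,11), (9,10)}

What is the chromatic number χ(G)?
χ(G) = 3

Clique number ω(G) = 3 (lower bound: χ ≥ ω).
The clique on [1, 7, 11] has size 3, forcing χ ≥ 3, and the coloring below uses 3 colors, so χ(G) = 3.
A valid 3-coloring: color 1: [1, 5, 10]; color 2: [2, 4, 7, 9]; color 3: [3, 6, 8, 11].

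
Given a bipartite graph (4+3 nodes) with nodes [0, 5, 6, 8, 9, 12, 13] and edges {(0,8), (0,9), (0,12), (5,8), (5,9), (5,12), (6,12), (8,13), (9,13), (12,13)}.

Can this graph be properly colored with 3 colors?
Yes, G is 3-colorable

A valid 3-coloring: color 1: [8, 9, 12]; color 2: [0, 5, 6, 13].
(χ(G) = 2 ≤ 3.)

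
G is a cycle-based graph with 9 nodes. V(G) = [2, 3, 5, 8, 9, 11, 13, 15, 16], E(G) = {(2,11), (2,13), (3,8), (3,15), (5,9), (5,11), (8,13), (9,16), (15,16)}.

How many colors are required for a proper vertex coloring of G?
Clique number ω(G) = 2 (lower bound: χ ≥ ω).
Odd cycle [3, 8, 13, 2, 11, 5, 9, 16, 15] needs 3 colors (χ ≥ 3).
The coloring below uses 3 colors, so χ(G) = 3.
A valid 3-coloring: color 1: [3, 11, 13, 16]; color 2: [2, 5, 8, 15]; color 3: [9].

χ(G) = 3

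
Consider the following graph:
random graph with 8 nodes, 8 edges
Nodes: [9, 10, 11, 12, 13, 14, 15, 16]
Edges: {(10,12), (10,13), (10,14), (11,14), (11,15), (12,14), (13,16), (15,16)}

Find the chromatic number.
Clique number ω(G) = 3 (lower bound: χ ≥ ω).
The clique on [10, 12, 14] has size 3, forcing χ ≥ 3, and the coloring below uses 3 colors, so χ(G) = 3.
A valid 3-coloring: color 1: [9, 13, 14, 15]; color 2: [10, 11, 16]; color 3: [12].

χ(G) = 3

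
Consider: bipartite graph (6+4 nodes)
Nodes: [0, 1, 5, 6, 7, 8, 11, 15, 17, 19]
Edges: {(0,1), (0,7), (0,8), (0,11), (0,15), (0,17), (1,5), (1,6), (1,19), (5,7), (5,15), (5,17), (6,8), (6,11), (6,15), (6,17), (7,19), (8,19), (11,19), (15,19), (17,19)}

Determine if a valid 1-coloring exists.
Edge (0,1) forces its endpoints to differ, so 1 color is not enough.

No, G is not 1-colorable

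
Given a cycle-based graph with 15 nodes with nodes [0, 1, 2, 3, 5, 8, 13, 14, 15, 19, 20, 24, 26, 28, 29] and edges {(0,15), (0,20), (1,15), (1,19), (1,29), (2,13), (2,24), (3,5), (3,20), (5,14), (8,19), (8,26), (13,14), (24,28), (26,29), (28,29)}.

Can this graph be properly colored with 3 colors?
A valid 3-coloring: color 1: [0, 1, 2, 3, 8, 14, 28]; color 2: [5, 13, 15, 19, 20, 24, 29]; color 3: [26].
(χ(G) = 3 ≤ 3.)

Yes, G is 3-colorable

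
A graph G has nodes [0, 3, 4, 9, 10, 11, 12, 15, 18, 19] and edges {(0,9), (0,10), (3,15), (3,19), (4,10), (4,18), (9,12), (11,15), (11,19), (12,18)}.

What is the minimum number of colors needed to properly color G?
χ(G) = 2

Clique number ω(G) = 2 (lower bound: χ ≥ ω).
The graph is bipartite (no odd cycle), so 2 colors suffice: χ(G) = 2.
A valid 2-coloring: color 1: [9, 10, 15, 18, 19]; color 2: [0, 3, 4, 11, 12].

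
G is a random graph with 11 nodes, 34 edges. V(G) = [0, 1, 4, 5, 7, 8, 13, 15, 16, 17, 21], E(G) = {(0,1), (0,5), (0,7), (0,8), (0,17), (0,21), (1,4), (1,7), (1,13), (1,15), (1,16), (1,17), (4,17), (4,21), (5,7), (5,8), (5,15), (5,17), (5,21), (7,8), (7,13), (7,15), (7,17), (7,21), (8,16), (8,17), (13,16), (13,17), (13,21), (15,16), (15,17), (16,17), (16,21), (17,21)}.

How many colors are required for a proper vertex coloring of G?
Clique number ω(G) = 5 (lower bound: χ ≥ ω).
The clique on [0, 5, 7, 8, 17] has size 5, forcing χ ≥ 5, and the coloring below uses 5 colors, so χ(G) = 5.
A valid 5-coloring: color 1: [17]; color 2: [4, 7, 16]; color 3: [1, 8, 21]; color 4: [0, 13, 15]; color 5: [5].

χ(G) = 5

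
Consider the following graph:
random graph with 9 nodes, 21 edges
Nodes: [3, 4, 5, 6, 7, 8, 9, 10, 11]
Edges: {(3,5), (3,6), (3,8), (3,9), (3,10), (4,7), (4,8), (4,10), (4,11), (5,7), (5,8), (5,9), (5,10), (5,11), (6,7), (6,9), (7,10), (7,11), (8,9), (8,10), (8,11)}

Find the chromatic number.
χ(G) = 4

Clique number ω(G) = 4 (lower bound: χ ≥ ω).
The clique on [3, 5, 8, 9] has size 4, forcing χ ≥ 4, and the coloring below uses 4 colors, so χ(G) = 4.
A valid 4-coloring: color 1: [4, 5, 6]; color 2: [7, 8]; color 3: [3, 11]; color 4: [9, 10].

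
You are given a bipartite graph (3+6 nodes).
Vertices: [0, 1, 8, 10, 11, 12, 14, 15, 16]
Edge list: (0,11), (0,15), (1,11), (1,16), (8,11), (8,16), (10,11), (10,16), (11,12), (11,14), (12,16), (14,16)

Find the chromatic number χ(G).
Clique number ω(G) = 2 (lower bound: χ ≥ ω).
The graph is bipartite (no odd cycle), so 2 colors suffice: χ(G) = 2.
A valid 2-coloring: color 1: [11, 15, 16]; color 2: [0, 1, 8, 10, 12, 14].

χ(G) = 2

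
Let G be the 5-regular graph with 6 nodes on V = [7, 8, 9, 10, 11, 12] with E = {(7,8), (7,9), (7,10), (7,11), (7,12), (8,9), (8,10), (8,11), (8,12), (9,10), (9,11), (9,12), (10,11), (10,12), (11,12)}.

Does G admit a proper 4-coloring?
No, G is not 4-colorable

The clique on vertices [7, 8, 9, 10, 11, 12] has size 6 > 4, so it alone needs 6 colors.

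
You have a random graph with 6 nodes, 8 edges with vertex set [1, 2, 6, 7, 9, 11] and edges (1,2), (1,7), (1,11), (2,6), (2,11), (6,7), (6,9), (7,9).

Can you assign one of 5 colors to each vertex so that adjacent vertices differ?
A valid 5-coloring: color 1: [2, 7]; color 2: [1, 9]; color 3: [6, 11].
(χ(G) = 3 ≤ 5.)

Yes, G is 5-colorable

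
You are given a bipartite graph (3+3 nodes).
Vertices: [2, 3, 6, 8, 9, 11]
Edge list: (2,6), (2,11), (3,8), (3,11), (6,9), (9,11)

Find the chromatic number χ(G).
Clique number ω(G) = 2 (lower bound: χ ≥ ω).
The graph is bipartite (no odd cycle), so 2 colors suffice: χ(G) = 2.
A valid 2-coloring: color 1: [6, 8, 11]; color 2: [2, 3, 9].

χ(G) = 2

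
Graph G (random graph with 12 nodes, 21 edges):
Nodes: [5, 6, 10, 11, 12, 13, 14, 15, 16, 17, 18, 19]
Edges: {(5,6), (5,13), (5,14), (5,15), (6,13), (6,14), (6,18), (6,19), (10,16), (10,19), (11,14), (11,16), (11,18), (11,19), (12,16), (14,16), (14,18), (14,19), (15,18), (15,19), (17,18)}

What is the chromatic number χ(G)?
Clique number ω(G) = 3 (lower bound: χ ≥ ω).
The clique on [5, 6, 13] has size 3, forcing χ ≥ 3, and the coloring below uses 3 colors, so χ(G) = 3.
A valid 3-coloring: color 1: [10, 12, 13, 14, 15, 17]; color 2: [5, 16, 18, 19]; color 3: [6, 11].

χ(G) = 3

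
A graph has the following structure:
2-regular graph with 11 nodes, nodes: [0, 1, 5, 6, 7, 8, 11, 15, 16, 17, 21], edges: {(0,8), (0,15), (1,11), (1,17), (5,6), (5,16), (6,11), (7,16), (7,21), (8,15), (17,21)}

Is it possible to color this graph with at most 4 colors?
Yes, G is 4-colorable

A valid 4-coloring: color 1: [5, 7, 8, 11, 17]; color 2: [0, 1, 6, 16, 21]; color 3: [15].
(χ(G) = 3 ≤ 4.)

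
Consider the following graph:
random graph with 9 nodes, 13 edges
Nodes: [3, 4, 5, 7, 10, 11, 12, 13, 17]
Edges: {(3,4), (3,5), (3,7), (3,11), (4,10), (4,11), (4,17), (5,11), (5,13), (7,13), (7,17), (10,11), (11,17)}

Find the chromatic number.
Clique number ω(G) = 3 (lower bound: χ ≥ ω).
The clique on [4, 11, 17] has size 3, forcing χ ≥ 3, and the coloring below uses 3 colors, so χ(G) = 3.
A valid 3-coloring: color 1: [7, 11, 12]; color 2: [4, 5]; color 3: [3, 10, 13, 17].

χ(G) = 3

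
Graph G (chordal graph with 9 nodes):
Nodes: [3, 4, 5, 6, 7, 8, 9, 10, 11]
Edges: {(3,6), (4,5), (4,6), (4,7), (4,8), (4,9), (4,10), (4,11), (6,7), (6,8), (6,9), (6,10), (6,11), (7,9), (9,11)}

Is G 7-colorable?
A valid 7-coloring: color 1: [5, 6]; color 2: [3, 4]; color 3: [8, 9, 10]; color 4: [7, 11].
(χ(G) = 4 ≤ 7.)

Yes, G is 7-colorable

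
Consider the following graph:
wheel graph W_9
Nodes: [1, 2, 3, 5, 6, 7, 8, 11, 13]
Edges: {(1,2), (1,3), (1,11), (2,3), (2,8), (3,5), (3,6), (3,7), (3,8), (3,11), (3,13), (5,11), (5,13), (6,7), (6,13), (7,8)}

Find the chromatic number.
χ(G) = 3

Clique number ω(G) = 3 (lower bound: χ ≥ ω).
The clique on [1, 2, 3] has size 3, forcing χ ≥ 3, and the coloring below uses 3 colors, so χ(G) = 3.
A valid 3-coloring: color 1: [3]; color 2: [1, 5, 6, 8]; color 3: [2, 7, 11, 13].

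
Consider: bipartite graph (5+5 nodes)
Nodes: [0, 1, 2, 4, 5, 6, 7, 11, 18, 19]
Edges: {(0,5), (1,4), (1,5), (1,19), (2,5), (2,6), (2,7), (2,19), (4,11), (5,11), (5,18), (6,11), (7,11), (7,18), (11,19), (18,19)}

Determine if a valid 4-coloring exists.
Yes, G is 4-colorable

A valid 4-coloring: color 1: [0, 1, 2, 11, 18]; color 2: [4, 5, 6, 7, 19].
(χ(G) = 2 ≤ 4.)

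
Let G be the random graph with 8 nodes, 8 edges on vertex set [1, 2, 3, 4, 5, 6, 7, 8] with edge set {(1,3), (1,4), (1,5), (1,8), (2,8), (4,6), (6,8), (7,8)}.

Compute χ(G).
Clique number ω(G) = 2 (lower bound: χ ≥ ω).
The graph is bipartite (no odd cycle), so 2 colors suffice: χ(G) = 2.
A valid 2-coloring: color 1: [3, 4, 5, 8]; color 2: [1, 2, 6, 7].

χ(G) = 2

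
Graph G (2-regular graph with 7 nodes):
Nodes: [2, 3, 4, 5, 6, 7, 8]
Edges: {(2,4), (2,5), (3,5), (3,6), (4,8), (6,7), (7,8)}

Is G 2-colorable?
No, G is not 2-colorable

Odd cycle [3, 5, 2, 4, 8, 7, 6] needs 3 colors (χ ≥ 3).
Hence χ(G) ≥ 3 > 2, so no proper 2-coloring exists.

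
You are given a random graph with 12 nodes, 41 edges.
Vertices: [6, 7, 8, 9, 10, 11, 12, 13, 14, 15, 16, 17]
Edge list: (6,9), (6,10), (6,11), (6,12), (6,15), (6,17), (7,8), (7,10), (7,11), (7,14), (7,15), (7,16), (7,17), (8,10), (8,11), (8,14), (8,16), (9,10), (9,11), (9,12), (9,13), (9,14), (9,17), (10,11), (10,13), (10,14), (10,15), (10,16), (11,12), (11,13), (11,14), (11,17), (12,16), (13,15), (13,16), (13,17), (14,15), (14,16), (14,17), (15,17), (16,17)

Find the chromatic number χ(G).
Clique number ω(G) = 5 (lower bound: χ ≥ ω).
The clique on [7, 8, 10, 14, 16] has size 5, forcing χ ≥ 5, and the coloring below uses 5 colors, so χ(G) = 5.
A valid 5-coloring: color 1: [10, 12, 17]; color 2: [11, 15, 16]; color 3: [6, 13, 14]; color 4: [7, 9]; color 5: [8].

χ(G) = 5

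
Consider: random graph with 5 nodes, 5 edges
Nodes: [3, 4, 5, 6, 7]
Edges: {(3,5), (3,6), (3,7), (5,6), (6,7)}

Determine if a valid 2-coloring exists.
No, G is not 2-colorable

The clique on vertices [3, 5, 6] has size 3 > 2, so it alone needs 3 colors.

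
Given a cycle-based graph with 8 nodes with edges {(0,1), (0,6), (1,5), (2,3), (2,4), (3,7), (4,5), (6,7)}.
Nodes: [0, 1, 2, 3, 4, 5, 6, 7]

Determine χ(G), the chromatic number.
Clique number ω(G) = 2 (lower bound: χ ≥ ω).
The graph is bipartite (no odd cycle), so 2 colors suffice: χ(G) = 2.
A valid 2-coloring: color 1: [0, 2, 5, 7]; color 2: [1, 3, 4, 6].

χ(G) = 2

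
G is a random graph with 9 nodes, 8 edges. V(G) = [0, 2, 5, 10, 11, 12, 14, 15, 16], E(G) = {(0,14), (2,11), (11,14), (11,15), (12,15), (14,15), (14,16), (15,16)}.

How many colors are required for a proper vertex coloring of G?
Clique number ω(G) = 3 (lower bound: χ ≥ ω).
The clique on [14, 15, 16] has size 3, forcing χ ≥ 3, and the coloring below uses 3 colors, so χ(G) = 3.
A valid 3-coloring: color 1: [0, 2, 5, 10, 15]; color 2: [12, 14]; color 3: [11, 16].

χ(G) = 3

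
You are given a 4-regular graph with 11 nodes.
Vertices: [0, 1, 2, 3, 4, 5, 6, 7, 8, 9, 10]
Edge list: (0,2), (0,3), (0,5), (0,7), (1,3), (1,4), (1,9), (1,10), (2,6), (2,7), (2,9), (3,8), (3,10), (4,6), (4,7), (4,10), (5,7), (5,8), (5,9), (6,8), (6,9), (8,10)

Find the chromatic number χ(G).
Clique number ω(G) = 3 (lower bound: χ ≥ ω).
Suppose a proper 3-coloring c exists. The clique [0, 2, 7] takes 3 distinct colors; by symmetry let c(0) = 1, c(2) = 2, c(7) = 3.
- Vertex 5: neighbors [0, 7] already have colors [1, 3] ⇒ c(5) = 2.
- Vertex 3: neighbors [0] already have colors [1]; try each remaining color.
- Case c(3) = 2:
  - Vertex 1: neighbors [3] already have colors [2]; try each remaining color.
  - Case c(1) = 1:
    - Vertex 4: neighbors [1, 7] already have colors [1, 3] ⇒ c(4) = 2.
    - Vertex 9: neighbors [1, 2] already have colors [1, 2] ⇒ c(9) = 3.
    - Vertex 6: neighbors [2, 9] already have colors [2, 3] ⇒ c(6) = 1.
    - Vertex 8: neighbors [6, 3] already have colors [1, 2] ⇒ c(8) = 3.
    - Vertex 10: neighbors [1, 3, 8] already have colors [1, 2, 3] — all 3 colors blocked. Contradiction.
  - Case c(1) = 3:
    - Vertex 10: neighbors [3, 1] already have colors [2, 3] ⇒ c(10) = 1.
    - Vertex 4: neighbors [10, 1] already have colors [1, 3] ⇒ c(4) = 2.
    - Vertex 8: neighbors [10, 3] already have colors [1, 2] ⇒ c(8) = 3.
    - Vertex 6: neighbors [2, 8] already have colors [2, 3] ⇒ c(6) = 1.
    - Vertex 9: neighbors [6, 2, 1] already have colors [1, 2, 3] — all 3 colors blocked. Contradiction.
- Case c(3) = 3:
  - Vertex 8: neighbors [5, 3] already have colors [2, 3] ⇒ c(8) = 1.
  - Vertex 6: neighbors [8, 2] already have colors [1, 2] ⇒ c(6) = 3.
  - Vertex 10: neighbors [8, 3] already have colors [1, 3] ⇒ c(10) = 2.
  - Vertex 1: neighbors [10, 3] already have colors [2, 3] ⇒ c(1) = 1.
  - Vertex 4: neighbors [1, 10, 6] already have colors [1, 2, 3] — all 3 colors blocked. Contradiction.
Every case ends in a contradiction, so G has no proper 3-coloring (χ ≥ 4).
The coloring below uses 4 colors, so χ(G) = 4.
A valid 4-coloring: color 1: [2, 3, 4, 5]; color 2: [0, 6, 10]; color 3: [1, 7, 8]; color 4: [9].

χ(G) = 4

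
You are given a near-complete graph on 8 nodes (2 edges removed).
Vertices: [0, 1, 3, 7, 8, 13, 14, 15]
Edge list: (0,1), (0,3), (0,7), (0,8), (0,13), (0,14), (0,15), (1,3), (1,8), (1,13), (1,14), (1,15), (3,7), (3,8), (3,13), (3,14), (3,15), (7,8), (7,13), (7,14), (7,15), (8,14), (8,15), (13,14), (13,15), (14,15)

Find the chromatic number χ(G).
χ(G) = 6

Clique number ω(G) = 6 (lower bound: χ ≥ ω).
The clique on [0, 1, 3, 8, 14, 15] has size 6, forcing χ ≥ 6, and the coloring below uses 6 colors, so χ(G) = 6.
A valid 6-coloring: color 1: [0]; color 2: [3]; color 3: [14]; color 4: [15]; color 5: [8, 13]; color 6: [1, 7].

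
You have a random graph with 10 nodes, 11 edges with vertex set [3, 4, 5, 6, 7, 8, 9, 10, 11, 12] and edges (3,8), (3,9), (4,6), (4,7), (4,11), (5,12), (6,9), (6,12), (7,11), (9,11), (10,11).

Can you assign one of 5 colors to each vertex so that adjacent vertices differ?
A valid 5-coloring: color 1: [3, 5, 6, 11]; color 2: [7, 8, 9, 10, 12]; color 3: [4].
(χ(G) = 3 ≤ 5.)

Yes, G is 5-colorable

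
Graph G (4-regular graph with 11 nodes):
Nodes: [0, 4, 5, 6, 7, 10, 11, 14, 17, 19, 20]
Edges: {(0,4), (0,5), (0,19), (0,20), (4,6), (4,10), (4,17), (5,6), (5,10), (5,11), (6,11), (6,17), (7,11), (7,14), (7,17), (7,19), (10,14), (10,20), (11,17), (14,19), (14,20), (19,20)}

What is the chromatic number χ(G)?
χ(G) = 4

Clique number ω(G) = 3 (lower bound: χ ≥ ω).
Suppose a proper 3-coloring c exists. The clique [0, 19, 20] takes 3 distinct colors; by symmetry let c(0) = 1, c(19) = 2, c(20) = 3.
- Vertex 14: neighbors [19, 20] already have colors [2, 3] ⇒ c(14) = 1.
- Vertex 7: neighbors [14, 19] already have colors [1, 2] ⇒ c(7) = 3.
- Vertex 10: neighbors [14, 20] already have colors [1, 3] ⇒ c(10) = 2.
- Vertex 4: neighbors [0, 10] already have colors [1, 2] ⇒ c(4) = 3.
- Vertex 5: neighbors [0, 10] already have colors [1, 2] ⇒ c(5) = 3.
- Vertex 6: neighbors [4] already have colors [3]; try each remaining color.
- Case c(6) = 1:
  - Vertex 11: neighbors [6, 5] already have colors [1, 3] ⇒ c(11) = 2.
  - Vertex 17: neighbors [6, 11, 4] already have colors [1, 2, 3] — all 3 colors blocked. Contradiction.
- Case c(6) = 2:
  - Vertex 11: neighbors [6, 5] already have colors [2, 3] ⇒ c(11) = 1.
  - Vertex 17: neighbors [11, 6, 4] already have colors [1, 2, 3] — all 3 colors blocked. Contradiction.
Every case ends in a contradiction, so G has no proper 3-coloring (χ ≥ 4).
The coloring below uses 4 colors, so χ(G) = 4.
A valid 4-coloring: color 1: [0, 6, 14]; color 2: [10, 17, 19]; color 3: [4, 5, 7, 20]; color 4: [11].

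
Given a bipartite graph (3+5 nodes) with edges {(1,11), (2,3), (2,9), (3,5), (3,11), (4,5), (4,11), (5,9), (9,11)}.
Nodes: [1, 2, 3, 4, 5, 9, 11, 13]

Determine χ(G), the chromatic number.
χ(G) = 2

Clique number ω(G) = 2 (lower bound: χ ≥ ω).
The graph is bipartite (no odd cycle), so 2 colors suffice: χ(G) = 2.
A valid 2-coloring: color 1: [2, 5, 11, 13]; color 2: [1, 3, 4, 9].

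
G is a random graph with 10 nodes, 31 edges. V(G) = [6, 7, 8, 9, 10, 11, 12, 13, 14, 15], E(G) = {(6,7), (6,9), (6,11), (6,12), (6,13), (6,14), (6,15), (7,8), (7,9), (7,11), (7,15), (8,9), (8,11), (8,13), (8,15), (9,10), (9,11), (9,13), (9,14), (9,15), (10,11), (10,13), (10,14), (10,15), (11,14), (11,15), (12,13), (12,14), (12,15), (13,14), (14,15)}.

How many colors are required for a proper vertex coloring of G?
χ(G) = 5

Clique number ω(G) = 5 (lower bound: χ ≥ ω).
The clique on [7, 8, 9, 11, 15] has size 5, forcing χ ≥ 5, and the coloring below uses 5 colors, so χ(G) = 5.
A valid 5-coloring: color 1: [9, 12]; color 2: [13, 15]; color 3: [7, 14]; color 4: [6, 8, 10]; color 5: [11].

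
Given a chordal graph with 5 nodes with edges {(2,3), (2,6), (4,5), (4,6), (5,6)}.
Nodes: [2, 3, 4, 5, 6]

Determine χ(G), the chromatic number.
χ(G) = 3

Clique number ω(G) = 3 (lower bound: χ ≥ ω).
The clique on [4, 5, 6] has size 3, forcing χ ≥ 3, and the coloring below uses 3 colors, so χ(G) = 3.
A valid 3-coloring: color 1: [3, 6]; color 2: [2, 5]; color 3: [4].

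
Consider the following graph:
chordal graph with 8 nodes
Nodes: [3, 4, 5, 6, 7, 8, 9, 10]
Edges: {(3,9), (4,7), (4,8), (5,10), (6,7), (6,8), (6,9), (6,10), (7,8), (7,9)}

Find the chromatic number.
Clique number ω(G) = 3 (lower bound: χ ≥ ω).
The clique on [4, 7, 8] has size 3, forcing χ ≥ 3, and the coloring below uses 3 colors, so χ(G) = 3.
A valid 3-coloring: color 1: [3, 4, 5, 6]; color 2: [7, 10]; color 3: [8, 9].

χ(G) = 3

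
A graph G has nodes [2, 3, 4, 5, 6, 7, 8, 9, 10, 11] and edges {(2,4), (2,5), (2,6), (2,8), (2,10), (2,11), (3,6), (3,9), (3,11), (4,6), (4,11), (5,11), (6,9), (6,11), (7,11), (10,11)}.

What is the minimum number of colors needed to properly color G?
χ(G) = 4

Clique number ω(G) = 4 (lower bound: χ ≥ ω).
The clique on [2, 4, 6, 11] has size 4, forcing χ ≥ 4, and the coloring below uses 4 colors, so χ(G) = 4.
A valid 4-coloring: color 1: [8, 9, 11]; color 2: [2, 3, 7]; color 3: [5, 6, 10]; color 4: [4].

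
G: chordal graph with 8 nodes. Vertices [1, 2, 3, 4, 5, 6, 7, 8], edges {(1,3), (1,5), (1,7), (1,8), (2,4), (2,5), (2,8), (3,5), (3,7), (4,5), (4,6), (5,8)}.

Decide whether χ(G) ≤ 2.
No, G is not 2-colorable

The clique on vertices [1, 5, 8] has size 3 > 2, so it alone needs 3 colors.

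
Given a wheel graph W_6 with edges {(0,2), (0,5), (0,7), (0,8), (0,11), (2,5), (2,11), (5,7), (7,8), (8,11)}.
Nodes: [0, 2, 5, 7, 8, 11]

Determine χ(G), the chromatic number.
Clique number ω(G) = 3 (lower bound: χ ≥ ω).
Odd cycle [7, 5, 2, 11, 8] needs 3 colors (χ ≥ 3).
Vertex 0 is adjacent to every vertex of [2, 5, 7, 8, 11], which already need 3 colors among themselves, so 0 needs a new color (χ ≥ 4).
The coloring below uses 4 colors, so χ(G) = 4.
A valid 4-coloring: color 1: [0]; color 2: [7, 11]; color 3: [5, 8]; color 4: [2].

χ(G) = 4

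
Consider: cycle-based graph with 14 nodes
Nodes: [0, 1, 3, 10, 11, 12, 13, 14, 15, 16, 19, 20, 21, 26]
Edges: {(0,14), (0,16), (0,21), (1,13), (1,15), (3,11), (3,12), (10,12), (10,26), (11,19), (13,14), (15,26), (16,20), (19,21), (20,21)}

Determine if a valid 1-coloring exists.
No, G is not 1-colorable

Edge (0,16) forces its endpoints to differ, so 1 color is not enough.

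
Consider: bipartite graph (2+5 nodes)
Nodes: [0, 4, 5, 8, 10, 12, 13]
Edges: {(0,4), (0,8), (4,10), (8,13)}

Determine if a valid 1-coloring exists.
No, G is not 1-colorable

Edge (0,8) forces its endpoints to differ, so 1 color is not enough.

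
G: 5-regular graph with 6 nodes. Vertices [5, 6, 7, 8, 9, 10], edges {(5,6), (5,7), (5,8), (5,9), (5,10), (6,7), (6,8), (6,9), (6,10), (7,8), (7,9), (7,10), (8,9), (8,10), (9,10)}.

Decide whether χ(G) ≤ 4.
No, G is not 4-colorable

The clique on vertices [5, 6, 7, 8, 9, 10] has size 6 > 4, so it alone needs 6 colors.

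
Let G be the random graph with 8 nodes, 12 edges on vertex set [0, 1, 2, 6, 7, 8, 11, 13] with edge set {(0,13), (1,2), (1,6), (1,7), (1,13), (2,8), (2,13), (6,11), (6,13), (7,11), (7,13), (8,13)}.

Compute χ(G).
χ(G) = 3

Clique number ω(G) = 3 (lower bound: χ ≥ ω).
The clique on [1, 2, 13] has size 3, forcing χ ≥ 3, and the coloring below uses 3 colors, so χ(G) = 3.
A valid 3-coloring: color 1: [11, 13]; color 2: [0, 1, 8]; color 3: [2, 6, 7].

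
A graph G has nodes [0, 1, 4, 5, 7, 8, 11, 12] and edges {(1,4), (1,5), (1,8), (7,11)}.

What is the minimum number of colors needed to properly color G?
χ(G) = 2

Clique number ω(G) = 2 (lower bound: χ ≥ ω).
The graph is bipartite (no odd cycle), so 2 colors suffice: χ(G) = 2.
A valid 2-coloring: color 1: [0, 1, 11, 12]; color 2: [4, 5, 7, 8].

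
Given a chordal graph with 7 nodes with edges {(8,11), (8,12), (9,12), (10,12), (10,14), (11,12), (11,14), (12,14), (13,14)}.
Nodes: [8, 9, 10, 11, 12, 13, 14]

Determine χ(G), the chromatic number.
Clique number ω(G) = 3 (lower bound: χ ≥ ω).
The clique on [10, 12, 14] has size 3, forcing χ ≥ 3, and the coloring below uses 3 colors, so χ(G) = 3.
A valid 3-coloring: color 1: [12, 13]; color 2: [8, 9, 14]; color 3: [10, 11].

χ(G) = 3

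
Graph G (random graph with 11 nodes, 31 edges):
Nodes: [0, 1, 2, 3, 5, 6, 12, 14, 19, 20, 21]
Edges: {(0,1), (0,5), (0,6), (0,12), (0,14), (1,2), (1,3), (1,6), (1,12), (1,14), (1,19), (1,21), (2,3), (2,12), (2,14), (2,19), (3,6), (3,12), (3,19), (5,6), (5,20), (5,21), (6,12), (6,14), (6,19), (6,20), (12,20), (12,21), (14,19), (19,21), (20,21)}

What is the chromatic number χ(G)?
Clique number ω(G) = 4 (lower bound: χ ≥ ω).
Odd cycle [19, 3, 12, 0, 14] needs 3 colors (χ ≥ 3).
Vertex 6 is adjacent to every vertex of [0, 3, 12, 14, 19], which already need 3 colors among themselves, so 6 needs a new color (χ ≥ 4).
Vertex 1 is adjacent to every vertex of [0, 3, 6, 12, 14, 19], which already need 4 colors among themselves, so 1 needs a new color (χ ≥ 5).
The coloring below uses 5 colors, so χ(G) = 5.
A valid 5-coloring: color 1: [1, 20]; color 2: [2, 6, 21]; color 3: [5, 12, 14]; color 4: [0, 19]; color 5: [3].

χ(G) = 5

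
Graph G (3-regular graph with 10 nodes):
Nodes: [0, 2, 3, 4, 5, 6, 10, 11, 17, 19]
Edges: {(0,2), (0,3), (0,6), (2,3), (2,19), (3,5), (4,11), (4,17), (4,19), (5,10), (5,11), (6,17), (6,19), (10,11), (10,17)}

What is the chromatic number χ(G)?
χ(G) = 3

Clique number ω(G) = 3 (lower bound: χ ≥ ω).
The clique on [0, 2, 3] has size 3, forcing χ ≥ 3, and the coloring below uses 3 colors, so χ(G) = 3.
A valid 3-coloring: color 1: [2, 4, 6, 10]; color 2: [3, 11, 17, 19]; color 3: [0, 5].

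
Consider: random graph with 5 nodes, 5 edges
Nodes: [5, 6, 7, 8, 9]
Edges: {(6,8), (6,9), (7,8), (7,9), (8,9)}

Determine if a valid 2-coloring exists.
No, G is not 2-colorable

The clique on vertices [6, 8, 9] has size 3 > 2, so it alone needs 3 colors.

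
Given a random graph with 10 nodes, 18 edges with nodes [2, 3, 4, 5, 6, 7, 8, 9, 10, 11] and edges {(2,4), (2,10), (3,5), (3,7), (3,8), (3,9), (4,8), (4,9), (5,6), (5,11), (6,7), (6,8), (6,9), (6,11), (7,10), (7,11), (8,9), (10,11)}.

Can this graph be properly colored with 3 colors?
A valid 3-coloring: color 1: [3, 4, 6, 10]; color 2: [2, 8, 11]; color 3: [5, 7, 9].
(χ(G) = 3 ≤ 3.)

Yes, G is 3-colorable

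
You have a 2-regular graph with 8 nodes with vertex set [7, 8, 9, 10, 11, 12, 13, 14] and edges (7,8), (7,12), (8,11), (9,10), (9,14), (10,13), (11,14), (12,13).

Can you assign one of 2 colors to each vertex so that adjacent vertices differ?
A valid 2-coloring: color 1: [8, 10, 12, 14]; color 2: [7, 9, 11, 13].
(χ(G) = 2 ≤ 2.)

Yes, G is 2-colorable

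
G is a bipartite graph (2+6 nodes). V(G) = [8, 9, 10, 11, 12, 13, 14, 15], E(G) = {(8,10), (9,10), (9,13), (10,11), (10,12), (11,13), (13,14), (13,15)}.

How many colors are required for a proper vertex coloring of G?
Clique number ω(G) = 2 (lower bound: χ ≥ ω).
The graph is bipartite (no odd cycle), so 2 colors suffice: χ(G) = 2.
A valid 2-coloring: color 1: [10, 13]; color 2: [8, 9, 11, 12, 14, 15].

χ(G) = 2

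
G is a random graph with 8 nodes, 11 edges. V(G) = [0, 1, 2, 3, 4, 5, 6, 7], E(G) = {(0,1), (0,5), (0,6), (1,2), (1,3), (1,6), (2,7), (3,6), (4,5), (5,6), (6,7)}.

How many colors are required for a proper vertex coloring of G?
χ(G) = 3

Clique number ω(G) = 3 (lower bound: χ ≥ ω).
The clique on [0, 1, 6] has size 3, forcing χ ≥ 3, and the coloring below uses 3 colors, so χ(G) = 3.
A valid 3-coloring: color 1: [2, 4, 6]; color 2: [1, 5, 7]; color 3: [0, 3].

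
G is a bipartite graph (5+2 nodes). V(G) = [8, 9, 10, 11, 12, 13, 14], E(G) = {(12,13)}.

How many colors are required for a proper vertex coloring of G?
Clique number ω(G) = 2 (lower bound: χ ≥ ω).
The graph is bipartite (no odd cycle), so 2 colors suffice: χ(G) = 2.
A valid 2-coloring: color 1: [8, 9, 10, 11, 12, 14]; color 2: [13].

χ(G) = 2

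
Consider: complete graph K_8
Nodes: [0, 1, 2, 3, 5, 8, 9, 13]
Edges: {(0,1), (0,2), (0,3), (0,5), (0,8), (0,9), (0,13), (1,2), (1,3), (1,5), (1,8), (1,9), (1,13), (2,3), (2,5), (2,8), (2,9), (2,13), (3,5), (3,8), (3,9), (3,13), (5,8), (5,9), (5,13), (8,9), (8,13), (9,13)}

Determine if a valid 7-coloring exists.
No, G is not 7-colorable

The clique on vertices [0, 1, 2, 3, 5, 8, 9, 13] has size 8 > 7, so it alone needs 8 colors.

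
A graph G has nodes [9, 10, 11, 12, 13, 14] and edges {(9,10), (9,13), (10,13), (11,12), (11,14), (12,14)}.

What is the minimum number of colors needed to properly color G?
χ(G) = 3

Clique number ω(G) = 3 (lower bound: χ ≥ ω).
The clique on [9, 10, 13] has size 3, forcing χ ≥ 3, and the coloring below uses 3 colors, so χ(G) = 3.
A valid 3-coloring: color 1: [9, 14]; color 2: [10, 12]; color 3: [11, 13].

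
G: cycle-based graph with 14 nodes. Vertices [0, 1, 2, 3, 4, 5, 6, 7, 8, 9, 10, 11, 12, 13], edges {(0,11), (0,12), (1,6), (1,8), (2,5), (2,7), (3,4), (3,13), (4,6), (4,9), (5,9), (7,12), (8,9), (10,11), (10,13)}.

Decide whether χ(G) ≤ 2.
Odd cycle [5, 2, 7, 12, 0, 11, 10, 13, 3, 4, 9] needs 3 colors (χ ≥ 3).
Hence χ(G) ≥ 3 > 2, so no proper 2-coloring exists.

No, G is not 2-colorable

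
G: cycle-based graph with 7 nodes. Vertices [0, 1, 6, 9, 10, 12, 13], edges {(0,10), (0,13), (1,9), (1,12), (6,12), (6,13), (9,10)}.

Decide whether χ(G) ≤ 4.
A valid 4-coloring: color 1: [0, 6, 9]; color 2: [10, 12, 13]; color 3: [1].
(χ(G) = 3 ≤ 4.)

Yes, G is 4-colorable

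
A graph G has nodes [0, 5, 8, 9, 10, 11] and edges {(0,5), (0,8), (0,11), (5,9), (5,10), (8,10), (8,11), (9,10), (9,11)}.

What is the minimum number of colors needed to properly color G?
Clique number ω(G) = 3 (lower bound: χ ≥ ω).
The clique on [0, 8, 11] has size 3, forcing χ ≥ 3, and the coloring below uses 3 colors, so χ(G) = 3.
A valid 3-coloring: color 1: [0, 9]; color 2: [5, 8]; color 3: [10, 11].

χ(G) = 3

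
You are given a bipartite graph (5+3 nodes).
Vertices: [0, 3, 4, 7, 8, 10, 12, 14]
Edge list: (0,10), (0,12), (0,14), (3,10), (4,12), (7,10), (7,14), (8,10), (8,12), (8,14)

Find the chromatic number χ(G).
Clique number ω(G) = 2 (lower bound: χ ≥ ω).
The graph is bipartite (no odd cycle), so 2 colors suffice: χ(G) = 2.
A valid 2-coloring: color 1: [10, 12, 14]; color 2: [0, 3, 4, 7, 8].

χ(G) = 2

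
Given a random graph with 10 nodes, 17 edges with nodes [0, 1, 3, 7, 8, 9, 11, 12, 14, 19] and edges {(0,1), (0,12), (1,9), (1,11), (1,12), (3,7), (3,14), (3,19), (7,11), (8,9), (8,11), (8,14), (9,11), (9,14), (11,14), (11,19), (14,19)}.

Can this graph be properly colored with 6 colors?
A valid 6-coloring: color 1: [3, 11, 12]; color 2: [1, 7, 14]; color 3: [0, 9, 19]; color 4: [8].
(χ(G) = 4 ≤ 6.)

Yes, G is 6-colorable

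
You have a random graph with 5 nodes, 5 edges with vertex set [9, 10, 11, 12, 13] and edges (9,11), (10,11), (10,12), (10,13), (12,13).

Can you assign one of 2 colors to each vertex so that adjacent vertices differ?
The clique on vertices [10, 12, 13] has size 3 > 2, so it alone needs 3 colors.

No, G is not 2-colorable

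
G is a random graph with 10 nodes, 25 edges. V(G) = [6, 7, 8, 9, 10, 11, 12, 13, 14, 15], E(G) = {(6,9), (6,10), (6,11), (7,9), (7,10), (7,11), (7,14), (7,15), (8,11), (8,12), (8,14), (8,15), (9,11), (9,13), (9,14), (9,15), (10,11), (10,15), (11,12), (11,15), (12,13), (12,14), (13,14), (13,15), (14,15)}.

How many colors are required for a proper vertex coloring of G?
Clique number ω(G) = 4 (lower bound: χ ≥ ω).
The clique on [7, 9, 11, 15] has size 4, forcing χ ≥ 4, and the coloring below uses 4 colors, so χ(G) = 4.
A valid 4-coloring: color 1: [6, 12, 15]; color 2: [11, 14]; color 3: [8, 9, 10]; color 4: [7, 13].

χ(G) = 4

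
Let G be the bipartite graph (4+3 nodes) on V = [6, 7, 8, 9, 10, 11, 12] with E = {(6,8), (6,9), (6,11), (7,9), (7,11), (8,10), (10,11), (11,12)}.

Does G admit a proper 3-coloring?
Yes, G is 3-colorable

A valid 3-coloring: color 1: [8, 9, 11]; color 2: [6, 7, 10, 12].
(χ(G) = 2 ≤ 3.)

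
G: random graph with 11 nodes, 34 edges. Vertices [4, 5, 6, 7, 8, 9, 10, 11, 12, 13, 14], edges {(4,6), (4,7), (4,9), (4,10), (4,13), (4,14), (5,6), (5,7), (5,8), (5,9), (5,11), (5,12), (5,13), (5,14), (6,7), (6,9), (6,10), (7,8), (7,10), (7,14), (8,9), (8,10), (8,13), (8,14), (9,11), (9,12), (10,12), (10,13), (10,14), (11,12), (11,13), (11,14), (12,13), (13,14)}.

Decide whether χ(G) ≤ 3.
The clique on vertices [8, 10, 13, 14] has size 4 > 3, so it alone needs 4 colors.

No, G is not 3-colorable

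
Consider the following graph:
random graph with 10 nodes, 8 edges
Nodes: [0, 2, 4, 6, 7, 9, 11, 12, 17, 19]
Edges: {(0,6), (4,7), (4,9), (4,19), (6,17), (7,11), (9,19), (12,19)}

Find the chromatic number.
Clique number ω(G) = 3 (lower bound: χ ≥ ω).
The clique on [4, 9, 19] has size 3, forcing χ ≥ 3, and the coloring below uses 3 colors, so χ(G) = 3.
A valid 3-coloring: color 1: [2, 6, 7, 19]; color 2: [0, 4, 11, 12, 17]; color 3: [9].

χ(G) = 3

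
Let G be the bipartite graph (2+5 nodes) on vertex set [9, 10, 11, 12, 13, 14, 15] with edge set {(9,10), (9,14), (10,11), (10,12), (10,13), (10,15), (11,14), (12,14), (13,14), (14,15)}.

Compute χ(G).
Clique number ω(G) = 2 (lower bound: χ ≥ ω).
The graph is bipartite (no odd cycle), so 2 colors suffice: χ(G) = 2.
A valid 2-coloring: color 1: [10, 14]; color 2: [9, 11, 12, 13, 15].

χ(G) = 2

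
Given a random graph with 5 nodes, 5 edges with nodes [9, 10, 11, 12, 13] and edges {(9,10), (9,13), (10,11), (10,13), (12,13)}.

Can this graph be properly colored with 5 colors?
A valid 5-coloring: color 1: [10, 12]; color 2: [11, 13]; color 3: [9].
(χ(G) = 3 ≤ 5.)

Yes, G is 5-colorable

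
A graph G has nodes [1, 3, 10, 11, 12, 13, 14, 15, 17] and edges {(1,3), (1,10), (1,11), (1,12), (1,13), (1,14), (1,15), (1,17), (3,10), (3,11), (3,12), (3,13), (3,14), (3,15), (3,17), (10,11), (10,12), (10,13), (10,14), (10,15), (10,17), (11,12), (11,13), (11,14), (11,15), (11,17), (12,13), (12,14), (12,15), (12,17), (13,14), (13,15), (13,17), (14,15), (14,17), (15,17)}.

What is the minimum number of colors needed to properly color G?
χ(G) = 9

Clique number ω(G) = 9 (lower bound: χ ≥ ω).
The clique on [1, 3, 10, 11, 12, 13, 14, 15, 17] has size 9, forcing χ ≥ 9, and the coloring below uses 9 colors, so χ(G) = 9.
A valid 9-coloring: color 1: [1]; color 2: [12]; color 3: [15]; color 4: [10]; color 5: [3]; color 6: [17]; color 7: [13]; color 8: [11]; color 9: [14].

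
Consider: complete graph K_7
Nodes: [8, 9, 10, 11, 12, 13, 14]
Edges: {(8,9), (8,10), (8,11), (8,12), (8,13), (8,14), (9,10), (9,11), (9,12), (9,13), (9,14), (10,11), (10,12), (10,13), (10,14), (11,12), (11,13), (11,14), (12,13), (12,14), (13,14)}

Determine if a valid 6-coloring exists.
No, G is not 6-colorable

The clique on vertices [8, 9, 10, 11, 12, 13, 14] has size 7 > 6, so it alone needs 7 colors.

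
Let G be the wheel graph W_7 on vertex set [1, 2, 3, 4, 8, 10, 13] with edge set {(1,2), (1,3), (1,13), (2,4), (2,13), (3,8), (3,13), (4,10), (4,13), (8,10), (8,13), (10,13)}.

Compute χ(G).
Clique number ω(G) = 3 (lower bound: χ ≥ ω).
The clique on [8, 10, 13] has size 3, forcing χ ≥ 3, and the coloring below uses 3 colors, so χ(G) = 3.
A valid 3-coloring: color 1: [13]; color 2: [2, 3, 10]; color 3: [1, 4, 8].

χ(G) = 3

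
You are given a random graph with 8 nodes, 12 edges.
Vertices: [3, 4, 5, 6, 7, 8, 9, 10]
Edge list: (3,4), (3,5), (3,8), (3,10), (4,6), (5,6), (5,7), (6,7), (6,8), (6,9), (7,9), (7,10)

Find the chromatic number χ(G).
χ(G) = 3

Clique number ω(G) = 3 (lower bound: χ ≥ ω).
The clique on [6, 7, 9] has size 3, forcing χ ≥ 3, and the coloring below uses 3 colors, so χ(G) = 3.
A valid 3-coloring: color 1: [3, 6]; color 2: [4, 7, 8]; color 3: [5, 9, 10].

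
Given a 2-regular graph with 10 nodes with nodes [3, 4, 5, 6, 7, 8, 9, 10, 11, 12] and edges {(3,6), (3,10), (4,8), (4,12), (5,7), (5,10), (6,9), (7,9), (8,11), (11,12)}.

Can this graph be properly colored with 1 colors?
Edge (3,10) forces its endpoints to differ, so 1 color is not enough.

No, G is not 1-colorable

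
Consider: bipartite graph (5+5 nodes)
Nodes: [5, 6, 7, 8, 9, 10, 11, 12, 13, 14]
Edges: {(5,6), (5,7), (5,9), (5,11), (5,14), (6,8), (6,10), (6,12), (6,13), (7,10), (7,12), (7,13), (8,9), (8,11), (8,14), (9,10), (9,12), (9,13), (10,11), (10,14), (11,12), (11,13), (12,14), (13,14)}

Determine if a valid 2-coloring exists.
A valid 2-coloring: color 1: [6, 7, 9, 11, 14]; color 2: [5, 8, 10, 12, 13].
(χ(G) = 2 ≤ 2.)

Yes, G is 2-colorable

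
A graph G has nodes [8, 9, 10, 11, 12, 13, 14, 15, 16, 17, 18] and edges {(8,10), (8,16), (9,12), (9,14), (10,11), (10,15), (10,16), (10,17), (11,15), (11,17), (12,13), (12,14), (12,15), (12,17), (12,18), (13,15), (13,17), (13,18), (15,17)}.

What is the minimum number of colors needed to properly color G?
χ(G) = 4

Clique number ω(G) = 4 (lower bound: χ ≥ ω).
The clique on [10, 11, 15, 17] has size 4, forcing χ ≥ 4, and the coloring below uses 4 colors, so χ(G) = 4.
A valid 4-coloring: color 1: [10, 12]; color 2: [9, 16, 17, 18]; color 3: [8, 14, 15]; color 4: [11, 13].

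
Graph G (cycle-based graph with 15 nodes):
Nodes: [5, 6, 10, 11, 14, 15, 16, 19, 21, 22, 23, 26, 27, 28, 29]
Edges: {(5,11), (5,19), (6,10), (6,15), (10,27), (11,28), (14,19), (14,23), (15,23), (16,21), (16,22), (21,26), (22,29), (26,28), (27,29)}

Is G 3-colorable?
A valid 3-coloring: color 1: [6, 11, 19, 21, 22, 23, 27]; color 2: [5, 10, 14, 15, 16, 26, 29]; color 3: [28].
(χ(G) = 3 ≤ 3.)

Yes, G is 3-colorable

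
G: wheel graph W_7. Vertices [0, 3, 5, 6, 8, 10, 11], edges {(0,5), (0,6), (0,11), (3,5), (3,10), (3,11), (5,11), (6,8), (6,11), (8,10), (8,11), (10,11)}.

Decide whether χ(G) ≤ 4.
A valid 4-coloring: color 1: [11]; color 2: [0, 3, 8]; color 3: [5, 6, 10].
(χ(G) = 3 ≤ 4.)

Yes, G is 4-colorable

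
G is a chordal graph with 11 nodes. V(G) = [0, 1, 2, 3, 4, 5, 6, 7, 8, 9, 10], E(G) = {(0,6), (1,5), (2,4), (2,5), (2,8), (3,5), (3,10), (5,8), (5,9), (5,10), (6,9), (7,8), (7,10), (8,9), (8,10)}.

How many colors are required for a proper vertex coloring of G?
Clique number ω(G) = 3 (lower bound: χ ≥ ω).
The clique on [5, 8, 9] has size 3, forcing χ ≥ 3, and the coloring below uses 3 colors, so χ(G) = 3.
A valid 3-coloring: color 1: [4, 5, 6, 7]; color 2: [0, 1, 3, 8]; color 3: [2, 9, 10].

χ(G) = 3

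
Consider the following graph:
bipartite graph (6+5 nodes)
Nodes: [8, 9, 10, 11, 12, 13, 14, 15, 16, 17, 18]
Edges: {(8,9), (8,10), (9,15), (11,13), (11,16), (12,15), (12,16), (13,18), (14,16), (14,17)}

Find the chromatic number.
χ(G) = 2

Clique number ω(G) = 2 (lower bound: χ ≥ ω).
The graph is bipartite (no odd cycle), so 2 colors suffice: χ(G) = 2.
A valid 2-coloring: color 1: [8, 13, 15, 16, 17]; color 2: [9, 10, 11, 12, 14, 18].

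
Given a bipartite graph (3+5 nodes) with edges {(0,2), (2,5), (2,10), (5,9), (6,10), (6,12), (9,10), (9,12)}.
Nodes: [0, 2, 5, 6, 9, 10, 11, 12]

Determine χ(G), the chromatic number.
χ(G) = 2

Clique number ω(G) = 2 (lower bound: χ ≥ ω).
The graph is bipartite (no odd cycle), so 2 colors suffice: χ(G) = 2.
A valid 2-coloring: color 1: [2, 6, 9, 11]; color 2: [0, 5, 10, 12].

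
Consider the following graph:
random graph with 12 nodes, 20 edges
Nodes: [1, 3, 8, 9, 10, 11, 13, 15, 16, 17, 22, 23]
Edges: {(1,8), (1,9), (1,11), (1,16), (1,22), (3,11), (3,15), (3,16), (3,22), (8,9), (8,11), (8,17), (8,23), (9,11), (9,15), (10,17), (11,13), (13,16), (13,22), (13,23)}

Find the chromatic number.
χ(G) = 4

Clique number ω(G) = 4 (lower bound: χ ≥ ω).
The clique on [1, 8, 9, 11] has size 4, forcing χ ≥ 4, and the coloring below uses 4 colors, so χ(G) = 4.
A valid 4-coloring: color 1: [3, 8, 10, 13]; color 2: [1, 15, 17, 23]; color 3: [11, 16, 22]; color 4: [9].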